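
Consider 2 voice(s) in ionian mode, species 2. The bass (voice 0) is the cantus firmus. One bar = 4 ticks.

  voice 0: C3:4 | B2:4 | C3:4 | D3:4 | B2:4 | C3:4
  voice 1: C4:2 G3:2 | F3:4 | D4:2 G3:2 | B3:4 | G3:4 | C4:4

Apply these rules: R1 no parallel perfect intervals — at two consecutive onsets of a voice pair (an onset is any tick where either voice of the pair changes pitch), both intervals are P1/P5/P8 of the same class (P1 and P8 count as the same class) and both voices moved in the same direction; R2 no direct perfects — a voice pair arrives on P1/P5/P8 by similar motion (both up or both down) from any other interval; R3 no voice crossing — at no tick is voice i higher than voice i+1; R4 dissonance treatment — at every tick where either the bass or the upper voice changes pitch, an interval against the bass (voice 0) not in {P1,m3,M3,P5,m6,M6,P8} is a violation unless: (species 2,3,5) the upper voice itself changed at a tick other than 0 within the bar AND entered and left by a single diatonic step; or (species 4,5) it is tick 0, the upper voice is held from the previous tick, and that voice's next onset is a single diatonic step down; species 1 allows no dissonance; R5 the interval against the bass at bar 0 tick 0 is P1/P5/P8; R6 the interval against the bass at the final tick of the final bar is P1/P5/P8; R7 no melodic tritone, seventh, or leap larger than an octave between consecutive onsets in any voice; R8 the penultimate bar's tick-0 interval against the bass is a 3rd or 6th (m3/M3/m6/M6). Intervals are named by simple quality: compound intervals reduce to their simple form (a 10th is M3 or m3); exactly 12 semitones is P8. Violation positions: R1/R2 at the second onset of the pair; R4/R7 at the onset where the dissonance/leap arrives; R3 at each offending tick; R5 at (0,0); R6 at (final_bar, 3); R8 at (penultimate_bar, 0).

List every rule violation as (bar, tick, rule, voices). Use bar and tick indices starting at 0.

bar 0: v0=C3 v1=C4 downbeat P8
bar 1: v0=B2 v1=F3 downbeat TT
bar 2: v0=C3 v1=D4 downbeat M2
bar 3: v0=D3 v1=B3 downbeat M6
bar 4: v0=B2 v1=G3 downbeat m6
bar 5: v0=C3 v1=C4 downbeat P8
  -> R4 @ bar 1 tick 0 v(0, 1): B2/F3 TT untreated
  -> R4 @ bar 2 tick 0 v(0, 1): C3/D4 M2 untreated
  -> R2 @ bar 5 tick 0 v(0, 1): B2/G3 m6 -> C3/C4 P8 similar

(1, 0, R4, (0, 1))
(2, 0, R4, (0, 1))
(5, 0, R2, (0, 1))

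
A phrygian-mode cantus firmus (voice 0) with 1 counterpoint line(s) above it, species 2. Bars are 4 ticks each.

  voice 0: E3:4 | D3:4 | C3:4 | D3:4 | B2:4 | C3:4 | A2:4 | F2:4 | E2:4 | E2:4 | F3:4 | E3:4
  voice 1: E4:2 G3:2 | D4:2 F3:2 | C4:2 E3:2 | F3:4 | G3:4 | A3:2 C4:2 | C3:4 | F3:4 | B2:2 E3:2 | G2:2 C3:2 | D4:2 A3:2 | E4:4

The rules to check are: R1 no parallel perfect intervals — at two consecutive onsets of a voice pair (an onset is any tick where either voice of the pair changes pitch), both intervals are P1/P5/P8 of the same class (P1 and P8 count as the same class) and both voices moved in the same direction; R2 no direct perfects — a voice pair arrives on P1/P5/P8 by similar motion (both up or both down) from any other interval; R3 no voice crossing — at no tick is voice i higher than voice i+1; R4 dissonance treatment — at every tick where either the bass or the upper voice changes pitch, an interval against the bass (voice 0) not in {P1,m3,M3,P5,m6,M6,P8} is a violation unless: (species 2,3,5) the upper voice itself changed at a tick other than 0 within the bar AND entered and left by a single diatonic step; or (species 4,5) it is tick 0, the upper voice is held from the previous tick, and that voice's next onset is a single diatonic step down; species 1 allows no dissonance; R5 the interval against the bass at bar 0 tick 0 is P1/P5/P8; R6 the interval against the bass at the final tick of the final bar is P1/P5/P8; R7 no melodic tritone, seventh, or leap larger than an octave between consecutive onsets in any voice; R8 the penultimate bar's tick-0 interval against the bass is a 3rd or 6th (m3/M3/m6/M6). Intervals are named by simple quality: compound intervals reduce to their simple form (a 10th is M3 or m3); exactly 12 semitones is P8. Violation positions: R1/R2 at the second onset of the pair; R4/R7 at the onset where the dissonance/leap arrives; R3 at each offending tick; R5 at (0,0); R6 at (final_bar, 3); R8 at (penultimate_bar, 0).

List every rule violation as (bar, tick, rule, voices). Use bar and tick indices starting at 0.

bar 0: v0=E3 v1=E4 downbeat P8
bar 1: v0=D3 v1=D4 downbeat P8
bar 2: v0=C3 v1=C4 downbeat P8
bar 3: v0=D3 v1=F3 downbeat m3
bar 4: v0=B2 v1=G3 downbeat m6
bar 5: v0=C3 v1=A3 downbeat M6
bar 6: v0=A2 v1=C3 downbeat m3
bar 7: v0=F2 v1=F3 downbeat P8
bar 8: v0=E2 v1=B2 downbeat P5
bar 9: v0=E2 v1=G2 downbeat m3
bar 10: v0=F3 v1=D4 downbeat M6
bar 11: v0=E3 v1=E4 downbeat P8
  -> R2 @ bar 8 tick 0 v(0, 1): F2/F3 P8 -> E2/B2 P5 similar
  -> R7 @ bar 8 tick 0 v(1,): F3->B2 leap 6st
  -> R7 @ bar 10 tick 0 v(0,): E2->F3 leap 13st
  -> R7 @ bar 10 tick 0 v(1,): C3->D4 leap 14st

(8, 0, R2, (0, 1))
(8, 0, R7, (1,))
(10, 0, R7, (0,))
(10, 0, R7, (1,))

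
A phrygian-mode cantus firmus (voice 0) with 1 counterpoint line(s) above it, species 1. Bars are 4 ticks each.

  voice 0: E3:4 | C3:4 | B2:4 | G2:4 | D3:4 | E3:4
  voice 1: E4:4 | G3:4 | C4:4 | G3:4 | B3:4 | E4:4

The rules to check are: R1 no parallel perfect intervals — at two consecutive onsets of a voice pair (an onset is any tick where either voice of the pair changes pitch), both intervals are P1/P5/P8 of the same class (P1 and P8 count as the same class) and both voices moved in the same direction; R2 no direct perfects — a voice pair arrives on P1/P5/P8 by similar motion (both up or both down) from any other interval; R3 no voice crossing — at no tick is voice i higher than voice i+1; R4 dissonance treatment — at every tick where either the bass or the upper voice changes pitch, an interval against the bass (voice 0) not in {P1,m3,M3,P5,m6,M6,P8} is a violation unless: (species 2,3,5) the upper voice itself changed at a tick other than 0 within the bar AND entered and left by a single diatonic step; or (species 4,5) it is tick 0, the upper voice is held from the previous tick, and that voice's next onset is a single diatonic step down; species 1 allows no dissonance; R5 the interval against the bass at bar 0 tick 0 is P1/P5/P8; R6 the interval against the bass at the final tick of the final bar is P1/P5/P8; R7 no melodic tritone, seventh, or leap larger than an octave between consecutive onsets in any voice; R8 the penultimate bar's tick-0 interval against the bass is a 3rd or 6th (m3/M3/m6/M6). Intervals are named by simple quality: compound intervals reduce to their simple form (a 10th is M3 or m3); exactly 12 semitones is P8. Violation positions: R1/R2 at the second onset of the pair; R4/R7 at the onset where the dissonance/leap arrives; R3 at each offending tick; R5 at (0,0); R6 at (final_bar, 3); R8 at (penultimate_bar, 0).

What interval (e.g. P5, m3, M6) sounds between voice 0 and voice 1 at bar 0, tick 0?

P8

voice 0=E3 voice 1=E4 -> P8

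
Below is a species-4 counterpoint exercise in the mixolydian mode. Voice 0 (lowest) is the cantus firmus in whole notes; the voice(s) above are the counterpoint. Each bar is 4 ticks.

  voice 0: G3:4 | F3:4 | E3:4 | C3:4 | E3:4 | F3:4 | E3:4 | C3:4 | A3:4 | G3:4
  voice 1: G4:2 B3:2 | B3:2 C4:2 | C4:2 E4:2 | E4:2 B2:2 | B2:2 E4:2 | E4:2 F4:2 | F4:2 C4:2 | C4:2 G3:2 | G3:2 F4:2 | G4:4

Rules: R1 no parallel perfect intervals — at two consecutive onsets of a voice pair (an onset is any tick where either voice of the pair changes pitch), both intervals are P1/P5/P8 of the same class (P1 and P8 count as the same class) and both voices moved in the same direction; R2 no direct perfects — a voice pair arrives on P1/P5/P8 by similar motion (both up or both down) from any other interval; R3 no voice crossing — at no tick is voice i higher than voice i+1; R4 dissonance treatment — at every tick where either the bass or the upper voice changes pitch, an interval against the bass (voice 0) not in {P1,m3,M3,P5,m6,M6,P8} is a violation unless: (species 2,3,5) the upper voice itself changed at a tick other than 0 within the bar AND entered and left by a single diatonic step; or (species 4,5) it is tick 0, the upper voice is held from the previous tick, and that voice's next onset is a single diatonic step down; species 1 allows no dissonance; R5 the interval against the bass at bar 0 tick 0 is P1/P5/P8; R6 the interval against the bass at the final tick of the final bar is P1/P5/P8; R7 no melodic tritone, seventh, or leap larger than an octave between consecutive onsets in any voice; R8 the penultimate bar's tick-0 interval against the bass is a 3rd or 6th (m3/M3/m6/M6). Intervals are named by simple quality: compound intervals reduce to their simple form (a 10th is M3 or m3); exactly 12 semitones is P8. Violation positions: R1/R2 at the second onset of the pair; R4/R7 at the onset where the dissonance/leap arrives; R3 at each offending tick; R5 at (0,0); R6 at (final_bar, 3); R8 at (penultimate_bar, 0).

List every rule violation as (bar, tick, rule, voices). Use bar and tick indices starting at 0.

bar 0: v0=G3 v1=G4 downbeat P8
bar 1: v0=F3 v1=B3 downbeat TT
bar 2: v0=E3 v1=C4 downbeat m6
bar 3: v0=C3 v1=E4 downbeat M3
bar 4: v0=E3 v1=B2 downbeat P4
bar 5: v0=F3 v1=E4 downbeat M7
bar 6: v0=E3 v1=F4 downbeat m2
bar 7: v0=C3 v1=C4 downbeat P8
bar 8: v0=A3 v1=G3 downbeat M2
bar 9: v0=G3 v1=G4 downbeat P8
  -> R4 @ bar 1 tick 0 v(0, 1): F3/B3 TT untreated
  -> R3 @ bar 3 tick 2 v(0, 1): C3 above B2
  -> R4 @ bar 3 tick 2 v(0, 1): C3/B2 m2 untreated
  -> R7 @ bar 3 tick 2 v(1,): E4->B2 leap 17st
  -> R3 @ bar 3 tick 3 v(0, 1): C3 above B2
  -> R3 @ bar 4 tick 0 v(0, 1): E3 above B2
  -> R4 @ bar 4 tick 0 v(0, 1): E3/B2 P4 untreated
  -> R3 @ bar 4 tick 1 v(0, 1): E3 above B2
  -> R7 @ bar 4 tick 2 v(1,): B2->E4 leap 17st
  -> R4 @ bar 5 tick 0 v(0, 1): F3/E4 M7 untreated
  -> R4 @ bar 6 tick 0 v(0, 1): E3/F4 m2 untreated
  -> R3 @ bar 8 tick 0 v(0, 1): A3 above G3
  -> R4 @ bar 8 tick 0 v(0, 1): A3/G3 M2 untreated
  -> R8 @ bar 8 tick 0 v(0, 1): penult M2 not 3rd/6th
  -> R3 @ bar 8 tick 1 v(0, 1): A3 above G3
  -> R7 @ bar 8 tick 2 v(1,): G3->F4 leap 10st

(1, 0, R4, (0, 1))
(3, 2, R3, (0, 1))
(3, 2, R4, (0, 1))
(3, 2, R7, (1,))
(3, 3, R3, (0, 1))
(4, 0, R3, (0, 1))
(4, 0, R4, (0, 1))
(4, 1, R3, (0, 1))
(4, 2, R7, (1,))
(5, 0, R4, (0, 1))
(6, 0, R4, (0, 1))
(8, 0, R3, (0, 1))
(8, 0, R4, (0, 1))
(8, 0, R8, (0, 1))
(8, 1, R3, (0, 1))
(8, 2, R7, (1,))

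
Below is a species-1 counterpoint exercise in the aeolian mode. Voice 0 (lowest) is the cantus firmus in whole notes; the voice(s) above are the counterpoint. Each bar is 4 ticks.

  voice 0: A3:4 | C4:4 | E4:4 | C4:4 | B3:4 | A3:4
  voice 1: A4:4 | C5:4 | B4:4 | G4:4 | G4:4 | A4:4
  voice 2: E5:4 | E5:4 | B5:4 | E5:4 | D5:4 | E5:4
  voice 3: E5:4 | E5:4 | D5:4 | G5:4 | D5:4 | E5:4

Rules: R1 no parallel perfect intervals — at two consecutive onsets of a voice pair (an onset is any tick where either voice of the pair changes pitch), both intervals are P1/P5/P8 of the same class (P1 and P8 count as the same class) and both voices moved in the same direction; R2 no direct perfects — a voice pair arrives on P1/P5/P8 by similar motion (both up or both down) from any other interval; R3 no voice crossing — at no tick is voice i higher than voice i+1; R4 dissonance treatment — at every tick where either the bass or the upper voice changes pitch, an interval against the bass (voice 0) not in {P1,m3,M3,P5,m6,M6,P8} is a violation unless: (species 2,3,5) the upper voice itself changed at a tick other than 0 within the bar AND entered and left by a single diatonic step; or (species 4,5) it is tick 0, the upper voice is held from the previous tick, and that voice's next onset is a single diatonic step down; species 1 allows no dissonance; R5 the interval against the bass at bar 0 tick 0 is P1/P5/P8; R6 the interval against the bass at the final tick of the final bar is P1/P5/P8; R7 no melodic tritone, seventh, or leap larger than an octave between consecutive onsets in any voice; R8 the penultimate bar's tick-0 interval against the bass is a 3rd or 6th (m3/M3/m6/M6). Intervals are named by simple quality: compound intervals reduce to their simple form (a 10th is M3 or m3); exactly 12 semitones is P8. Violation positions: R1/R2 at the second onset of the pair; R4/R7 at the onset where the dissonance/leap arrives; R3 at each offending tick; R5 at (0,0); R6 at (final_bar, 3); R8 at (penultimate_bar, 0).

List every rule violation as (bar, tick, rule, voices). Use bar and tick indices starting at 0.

(1, 0, R1, (0, 1))
(2, 0, R2, (0, 2))
(2, 0, R3, (2, 3))
(2, 0, R4, (0, 3))
(2, 1, R3, (2, 3))
(2, 2, R3, (2, 3))
(2, 3, R3, (2, 3))
(3, 0, R1, (0, 1))
(4, 0, R2, (2, 3))
(5, 0, R1, (1, 2))
(5, 0, R1, (1, 3))
(5, 0, R1, (2, 3))

bar 0: v0=A3 v1=A4 v2=E5 v3=E5 downbeat P5
bar 1: v0=C4 v1=C5 v2=E5 v3=E5 downbeat M3
bar 2: v0=E4 v1=B4 v2=B5 v3=D5 downbeat m7
bar 3: v0=C4 v1=G4 v2=E5 v3=G5 downbeat P5
bar 4: v0=B3 v1=G4 v2=D5 v3=D5 downbeat m3
bar 5: v0=A3 v1=A4 v2=E5 v3=E5 downbeat P5
  -> R1 @ bar 1 tick 0 v(0, 1): A3/A4 P8 -> C4/C5 P8 similar
  -> R2 @ bar 2 tick 0 v(0, 2): C4/E5 M3 -> E4/B5 P5 similar
  -> R3 @ bar 2 tick 0 v(2, 3): B5 above D5
  -> R4 @ bar 2 tick 0 v(0, 3): E4/D5 m7 untreated
  -> R3 @ bar 2 tick 1 v(2, 3): B5 above D5
  -> R3 @ bar 2 tick 2 v(2, 3): B5 above D5
  -> R3 @ bar 2 tick 3 v(2, 3): B5 above D5
  -> R1 @ bar 3 tick 0 v(0, 1): E4/B4 P5 -> C4/G4 P5 similar
  -> R2 @ bar 4 tick 0 v(2, 3): E5/G5 m3 -> D5/D5 P1 similar
  -> R1 @ bar 5 tick 0 v(1, 2): G4/D5 P5 -> A4/E5 P5 similar
  -> R1 @ bar 5 tick 0 v(1, 3): G4/D5 P5 -> A4/E5 P5 similar
  -> R1 @ bar 5 tick 0 v(2, 3): D5/D5 P1 -> E5/E5 P1 similar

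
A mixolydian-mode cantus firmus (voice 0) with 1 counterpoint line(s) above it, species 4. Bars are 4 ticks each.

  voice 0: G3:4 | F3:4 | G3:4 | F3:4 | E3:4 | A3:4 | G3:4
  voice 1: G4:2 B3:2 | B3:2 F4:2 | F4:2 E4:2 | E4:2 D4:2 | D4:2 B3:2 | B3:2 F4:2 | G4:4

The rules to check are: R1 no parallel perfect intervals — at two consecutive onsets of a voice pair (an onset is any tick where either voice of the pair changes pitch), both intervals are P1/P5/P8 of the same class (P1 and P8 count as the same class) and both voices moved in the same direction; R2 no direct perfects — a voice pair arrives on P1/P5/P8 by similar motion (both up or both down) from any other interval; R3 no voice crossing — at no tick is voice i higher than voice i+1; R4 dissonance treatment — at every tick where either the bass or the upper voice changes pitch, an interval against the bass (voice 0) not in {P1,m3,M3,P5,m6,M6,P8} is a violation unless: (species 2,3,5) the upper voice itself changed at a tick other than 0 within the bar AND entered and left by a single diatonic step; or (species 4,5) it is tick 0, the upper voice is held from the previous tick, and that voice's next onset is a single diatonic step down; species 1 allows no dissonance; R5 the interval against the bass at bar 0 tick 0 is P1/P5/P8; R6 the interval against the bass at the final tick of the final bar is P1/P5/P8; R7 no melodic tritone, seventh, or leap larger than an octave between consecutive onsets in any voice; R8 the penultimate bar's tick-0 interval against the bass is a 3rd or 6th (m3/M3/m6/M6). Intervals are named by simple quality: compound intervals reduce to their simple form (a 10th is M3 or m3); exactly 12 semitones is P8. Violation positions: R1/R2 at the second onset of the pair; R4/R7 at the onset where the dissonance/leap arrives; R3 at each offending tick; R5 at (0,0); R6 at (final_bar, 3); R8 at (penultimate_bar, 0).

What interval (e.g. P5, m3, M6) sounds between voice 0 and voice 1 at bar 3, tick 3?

M6

voice 0=F3 voice 1=D4 -> M6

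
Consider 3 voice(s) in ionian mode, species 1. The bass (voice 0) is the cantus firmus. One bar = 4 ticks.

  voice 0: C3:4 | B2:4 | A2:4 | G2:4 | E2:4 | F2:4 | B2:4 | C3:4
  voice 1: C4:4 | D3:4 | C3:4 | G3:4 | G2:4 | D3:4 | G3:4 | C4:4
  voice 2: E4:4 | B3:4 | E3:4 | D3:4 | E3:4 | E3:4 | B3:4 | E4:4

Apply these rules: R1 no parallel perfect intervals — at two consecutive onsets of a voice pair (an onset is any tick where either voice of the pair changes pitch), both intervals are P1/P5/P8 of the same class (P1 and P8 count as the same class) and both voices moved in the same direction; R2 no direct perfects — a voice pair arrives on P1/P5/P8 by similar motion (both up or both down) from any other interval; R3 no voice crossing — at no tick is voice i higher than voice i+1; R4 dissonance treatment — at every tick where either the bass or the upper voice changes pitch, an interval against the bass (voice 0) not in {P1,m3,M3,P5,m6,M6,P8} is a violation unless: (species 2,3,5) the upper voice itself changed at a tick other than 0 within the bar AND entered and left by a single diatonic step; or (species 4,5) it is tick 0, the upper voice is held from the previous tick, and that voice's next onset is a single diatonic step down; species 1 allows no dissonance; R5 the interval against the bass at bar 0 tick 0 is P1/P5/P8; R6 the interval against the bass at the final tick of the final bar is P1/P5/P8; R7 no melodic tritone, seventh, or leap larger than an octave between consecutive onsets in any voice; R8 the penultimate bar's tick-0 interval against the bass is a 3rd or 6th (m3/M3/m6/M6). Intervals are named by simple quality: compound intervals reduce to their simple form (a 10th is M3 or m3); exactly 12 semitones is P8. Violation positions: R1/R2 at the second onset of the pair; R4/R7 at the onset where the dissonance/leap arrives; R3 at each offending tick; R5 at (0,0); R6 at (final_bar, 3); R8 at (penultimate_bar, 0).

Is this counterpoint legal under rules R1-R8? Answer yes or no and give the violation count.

bar 0: v0=C3 v1=C4 v2=E4 (M3)
bar 1: v0=B2 v1=D3 v2=B3 (P8)
bar 2: v0=A2 v1=C3 v2=E3 (P5)
bar 3: v0=G2 v1=G3 v2=D3 (P5)
bar 4: v0=E2 v1=G2 v2=E3 (P8)
bar 5: v0=F2 v1=D3 v2=E3 (M7)
bar 6: v0=B2 v1=G3 v2=B3 (P8)
bar 7: v0=C3 v1=C4 v2=E4 (M3)
  R5 @ bar0.0: opens on M3
  R2 @ bar1.0: C3/E4 M3 -> B2/B3 P8 similar
  R7 @ bar1.0: C4->D3 leap 10st
  R2 @ bar2.0: B2/B3 P8 -> A2/E3 P5 similar
  R1 @ bar3.0: A2/E3 P5 -> G2/D3 P5 similar
  R3 @ bar3.0: G3 above D3
  R3 @ bar3.1: G3 above D3
  R3 @ bar3.2: G3 above D3
  R3 @ bar3.3: G3 above D3
  R4 @ bar5.0: F2/E3 M7 untreated
  R2 @ bar6.0: F2/E3 M7 -> B2/B3 P8 similar
  R7 @ bar6.0: F2->B2 leap 6st
  R8 @ bar6.0: penult P8 not 3rd/6th
  R2 @ bar7.0: B2/G3 m6 -> C3/C4 P8 similar
  R6 @ bar7.3: closes on M3

No (15 violations)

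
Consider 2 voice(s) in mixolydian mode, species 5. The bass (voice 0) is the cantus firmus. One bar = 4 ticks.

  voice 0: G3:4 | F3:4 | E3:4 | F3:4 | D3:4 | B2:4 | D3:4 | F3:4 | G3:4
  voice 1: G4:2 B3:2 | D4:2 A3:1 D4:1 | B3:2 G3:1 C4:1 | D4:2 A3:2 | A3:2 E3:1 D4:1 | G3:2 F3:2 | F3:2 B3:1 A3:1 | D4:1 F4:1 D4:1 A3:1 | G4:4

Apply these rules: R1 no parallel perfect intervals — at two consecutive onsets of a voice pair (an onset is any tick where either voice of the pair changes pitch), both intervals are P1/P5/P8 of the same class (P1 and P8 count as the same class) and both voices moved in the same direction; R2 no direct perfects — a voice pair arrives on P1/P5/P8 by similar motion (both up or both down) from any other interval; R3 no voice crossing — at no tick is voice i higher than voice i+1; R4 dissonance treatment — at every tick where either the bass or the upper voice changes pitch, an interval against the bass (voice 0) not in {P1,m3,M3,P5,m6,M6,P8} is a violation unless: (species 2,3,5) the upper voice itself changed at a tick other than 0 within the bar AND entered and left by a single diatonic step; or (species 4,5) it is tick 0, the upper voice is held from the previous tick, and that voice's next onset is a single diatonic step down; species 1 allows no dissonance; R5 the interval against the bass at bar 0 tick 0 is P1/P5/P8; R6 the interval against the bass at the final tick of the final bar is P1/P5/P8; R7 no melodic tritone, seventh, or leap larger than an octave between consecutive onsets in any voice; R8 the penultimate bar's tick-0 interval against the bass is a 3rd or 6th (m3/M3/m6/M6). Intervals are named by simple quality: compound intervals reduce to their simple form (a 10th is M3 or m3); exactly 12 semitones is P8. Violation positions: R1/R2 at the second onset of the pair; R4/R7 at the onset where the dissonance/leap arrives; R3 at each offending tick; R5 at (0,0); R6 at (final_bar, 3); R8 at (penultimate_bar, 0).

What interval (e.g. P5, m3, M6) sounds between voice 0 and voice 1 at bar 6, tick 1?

m3

voice 0=D3 voice 1=F3 -> m3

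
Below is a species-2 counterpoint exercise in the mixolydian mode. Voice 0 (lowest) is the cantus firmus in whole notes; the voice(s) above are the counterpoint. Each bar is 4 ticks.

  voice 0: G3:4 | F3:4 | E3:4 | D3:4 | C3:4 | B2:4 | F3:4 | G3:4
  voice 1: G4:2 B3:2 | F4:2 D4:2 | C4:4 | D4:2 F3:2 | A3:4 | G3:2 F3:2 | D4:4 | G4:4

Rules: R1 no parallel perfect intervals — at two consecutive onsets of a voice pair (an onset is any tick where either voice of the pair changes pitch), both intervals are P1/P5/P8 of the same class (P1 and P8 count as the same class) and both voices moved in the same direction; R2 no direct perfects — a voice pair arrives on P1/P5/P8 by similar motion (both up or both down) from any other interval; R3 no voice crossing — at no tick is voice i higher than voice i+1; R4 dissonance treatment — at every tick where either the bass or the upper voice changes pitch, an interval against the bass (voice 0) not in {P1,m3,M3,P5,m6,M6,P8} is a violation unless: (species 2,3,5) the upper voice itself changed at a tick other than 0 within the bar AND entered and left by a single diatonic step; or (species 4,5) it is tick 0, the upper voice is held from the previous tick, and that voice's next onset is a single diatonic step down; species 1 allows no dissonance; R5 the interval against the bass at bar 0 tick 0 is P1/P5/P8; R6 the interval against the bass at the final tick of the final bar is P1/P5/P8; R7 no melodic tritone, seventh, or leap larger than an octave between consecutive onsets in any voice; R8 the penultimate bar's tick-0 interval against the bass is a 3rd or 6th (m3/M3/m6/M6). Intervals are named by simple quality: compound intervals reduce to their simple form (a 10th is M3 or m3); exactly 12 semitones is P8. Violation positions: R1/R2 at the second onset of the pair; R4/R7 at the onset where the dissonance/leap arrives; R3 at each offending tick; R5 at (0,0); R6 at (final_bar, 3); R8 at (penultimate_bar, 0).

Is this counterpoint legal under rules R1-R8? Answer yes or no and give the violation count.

bar 0: v0=G3 v1=G4 (P8)
bar 1: v0=F3 v1=F4 (P8)
bar 2: v0=E3 v1=C4 (m6)
bar 3: v0=D3 v1=D4 (P8)
bar 4: v0=C3 v1=A3 (M6)
bar 5: v0=B2 v1=G3 (m6)
bar 6: v0=F3 v1=D4 (M6)
bar 7: v0=G3 v1=G4 (P8)
  R7 @ bar1.0: B3->F4 leap 6st
  R4 @ bar5.2: B2/F3 TT untreated
  R7 @ bar6.0: B2->F3 leap 6st
  R2 @ bar7.0: F3/D4 M6 -> G3/G4 P8 similar

No (4 violations)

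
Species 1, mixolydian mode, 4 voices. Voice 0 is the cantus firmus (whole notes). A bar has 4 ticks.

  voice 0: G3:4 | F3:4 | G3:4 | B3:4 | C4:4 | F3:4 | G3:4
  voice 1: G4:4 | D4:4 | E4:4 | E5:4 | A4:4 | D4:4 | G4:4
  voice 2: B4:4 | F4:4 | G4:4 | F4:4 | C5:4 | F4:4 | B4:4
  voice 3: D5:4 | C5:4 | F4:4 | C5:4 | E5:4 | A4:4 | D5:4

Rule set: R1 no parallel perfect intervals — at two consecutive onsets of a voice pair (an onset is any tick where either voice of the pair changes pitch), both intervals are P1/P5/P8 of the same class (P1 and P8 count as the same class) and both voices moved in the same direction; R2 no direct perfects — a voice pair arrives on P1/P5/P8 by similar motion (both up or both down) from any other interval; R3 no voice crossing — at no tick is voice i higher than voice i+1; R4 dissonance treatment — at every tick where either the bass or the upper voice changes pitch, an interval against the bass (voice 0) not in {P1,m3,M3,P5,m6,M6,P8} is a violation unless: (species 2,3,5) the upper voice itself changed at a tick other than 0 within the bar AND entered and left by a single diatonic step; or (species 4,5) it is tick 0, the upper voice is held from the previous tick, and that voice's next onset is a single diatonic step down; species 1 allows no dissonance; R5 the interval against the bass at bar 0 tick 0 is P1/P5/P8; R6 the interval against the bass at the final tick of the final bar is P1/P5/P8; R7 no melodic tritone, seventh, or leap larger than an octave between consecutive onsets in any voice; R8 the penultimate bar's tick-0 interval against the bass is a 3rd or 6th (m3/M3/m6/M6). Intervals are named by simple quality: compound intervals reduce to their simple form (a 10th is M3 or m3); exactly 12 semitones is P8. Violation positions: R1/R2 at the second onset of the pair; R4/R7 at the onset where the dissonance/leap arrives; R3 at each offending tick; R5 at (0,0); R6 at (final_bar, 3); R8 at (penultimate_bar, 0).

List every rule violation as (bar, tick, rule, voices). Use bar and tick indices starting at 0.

bar 0: v0=G3 v1=G4 v2=B4 v3=D5 downbeat P5
bar 1: v0=F3 v1=D4 v2=F4 v3=C5 downbeat P5
bar 2: v0=G3 v1=E4 v2=G4 v3=F4 downbeat m7
bar 3: v0=B3 v1=E5 v2=F4 v3=C5 downbeat m2
bar 4: v0=C4 v1=A4 v2=C5 v3=E5 downbeat M3
bar 5: v0=F3 v1=D4 v2=F4 v3=A4 downbeat M3
bar 6: v0=G3 v1=G4 v2=B4 v3=D5 downbeat P5
  -> R5 @ bar 0 tick 0 v(0, 2): opens on M3
  -> R1 @ bar 1 tick 0 v(0, 3): G3/D5 P5 -> F3/C5 P5 similar
  -> R2 @ bar 1 tick 0 v(0, 2): G3/B4 M3 -> F3/F4 P8 similar
  -> R2 @ bar 1 tick 0 v(2, 3): B4/D5 m3 -> F4/C5 P5 similar
  -> R7 @ bar 1 tick 0 v(2,): B4->F4 leap 6st
  -> R1 @ bar 2 tick 0 v(0, 2): F3/F4 P8 -> G3/G4 P8 similar
  -> R3 @ bar 2 tick 0 v(2, 3): G4 above F4
  -> R4 @ bar 2 tick 0 v(0, 3): G3/F4 m7 untreated
  -> R3 @ bar 2 tick 1 v(2, 3): G4 above F4
  -> R3 @ bar 2 tick 2 v(2, 3): G4 above F4
  -> R3 @ bar 2 tick 3 v(2, 3): G4 above F4
  -> R3 @ bar 3 tick 0 v(1, 2): E5 above F4
  -> R4 @ bar 3 tick 0 v(0, 1): B3/E5 P4 untreated
  -> R4 @ bar 3 tick 0 v(0, 2): B3/F4 TT untreated
  -> R4 @ bar 3 tick 0 v(0, 3): B3/C5 m2 untreated
  -> R3 @ bar 3 tick 1 v(1, 2): E5 above F4
  -> R3 @ bar 3 tick 2 v(1, 2): E5 above F4
  -> R3 @ bar 3 tick 3 v(1, 2): E5 above F4
  -> R2 @ bar 4 tick 0 v(0, 2): B3/F4 TT -> C4/C5 P8 similar
  -> R1 @ bar 5 tick 0 v(0, 2): C4/C5 P8 -> F3/F4 P8 similar
  -> R1 @ bar 5 tick 0 v(1, 3): A4/E5 P5 -> D4/A4 P5 similar
  -> R8 @ bar 5 tick 0 v(0, 2): penult P8 not 3rd/6th
  -> R1 @ bar 6 tick 0 v(1, 3): D4/A4 P5 -> G4/D5 P5 similar
  -> R2 @ bar 6 tick 0 v(0, 1): F3/D4 M6 -> G3/G4 P8 similar
  -> R2 @ bar 6 tick 0 v(0, 3): F3/A4 M3 -> G3/D5 P5 similar
  -> R7 @ bar 6 tick 0 v(2,): F4->B4 leap 6st
  -> R6 @ bar 6 tick 3 v(0, 2): closes on M3

(0, 0, R5, (0, 2))
(1, 0, R1, (0, 3))
(1, 0, R2, (0, 2))
(1, 0, R2, (2, 3))
(1, 0, R7, (2,))
(2, 0, R1, (0, 2))
(2, 0, R3, (2, 3))
(2, 0, R4, (0, 3))
(2, 1, R3, (2, 3))
(2, 2, R3, (2, 3))
(2, 3, R3, (2, 3))
(3, 0, R3, (1, 2))
(3, 0, R4, (0, 1))
(3, 0, R4, (0, 2))
(3, 0, R4, (0, 3))
(3, 1, R3, (1, 2))
(3, 2, R3, (1, 2))
(3, 3, R3, (1, 2))
(4, 0, R2, (0, 2))
(5, 0, R1, (0, 2))
(5, 0, R1, (1, 3))
(5, 0, R8, (0, 2))
(6, 0, R1, (1, 3))
(6, 0, R2, (0, 1))
(6, 0, R2, (0, 3))
(6, 0, R7, (2,))
(6, 3, R6, (0, 2))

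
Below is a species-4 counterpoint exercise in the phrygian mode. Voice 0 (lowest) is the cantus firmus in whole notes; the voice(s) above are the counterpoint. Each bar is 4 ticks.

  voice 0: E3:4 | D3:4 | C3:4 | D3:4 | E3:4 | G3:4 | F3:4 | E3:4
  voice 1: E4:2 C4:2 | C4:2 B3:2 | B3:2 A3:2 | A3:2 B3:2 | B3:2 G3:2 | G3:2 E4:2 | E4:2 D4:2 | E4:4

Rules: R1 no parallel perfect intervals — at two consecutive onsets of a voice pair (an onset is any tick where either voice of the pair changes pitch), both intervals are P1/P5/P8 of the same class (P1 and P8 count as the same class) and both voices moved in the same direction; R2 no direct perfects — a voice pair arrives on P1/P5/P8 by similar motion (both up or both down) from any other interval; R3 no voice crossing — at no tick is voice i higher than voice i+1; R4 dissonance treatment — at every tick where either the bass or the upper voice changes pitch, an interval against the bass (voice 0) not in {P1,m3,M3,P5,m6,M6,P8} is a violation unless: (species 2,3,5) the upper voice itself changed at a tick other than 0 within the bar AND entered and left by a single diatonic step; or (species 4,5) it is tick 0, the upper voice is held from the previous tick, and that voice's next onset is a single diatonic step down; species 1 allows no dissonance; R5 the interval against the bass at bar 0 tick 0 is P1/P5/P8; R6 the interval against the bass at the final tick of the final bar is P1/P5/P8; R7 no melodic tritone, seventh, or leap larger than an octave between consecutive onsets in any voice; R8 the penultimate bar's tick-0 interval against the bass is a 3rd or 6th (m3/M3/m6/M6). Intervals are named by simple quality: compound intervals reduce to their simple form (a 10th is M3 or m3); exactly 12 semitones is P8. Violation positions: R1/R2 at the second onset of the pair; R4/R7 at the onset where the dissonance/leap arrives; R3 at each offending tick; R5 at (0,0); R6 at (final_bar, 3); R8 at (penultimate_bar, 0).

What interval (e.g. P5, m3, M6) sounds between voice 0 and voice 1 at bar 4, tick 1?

P5

voice 0=E3 voice 1=B3 -> P5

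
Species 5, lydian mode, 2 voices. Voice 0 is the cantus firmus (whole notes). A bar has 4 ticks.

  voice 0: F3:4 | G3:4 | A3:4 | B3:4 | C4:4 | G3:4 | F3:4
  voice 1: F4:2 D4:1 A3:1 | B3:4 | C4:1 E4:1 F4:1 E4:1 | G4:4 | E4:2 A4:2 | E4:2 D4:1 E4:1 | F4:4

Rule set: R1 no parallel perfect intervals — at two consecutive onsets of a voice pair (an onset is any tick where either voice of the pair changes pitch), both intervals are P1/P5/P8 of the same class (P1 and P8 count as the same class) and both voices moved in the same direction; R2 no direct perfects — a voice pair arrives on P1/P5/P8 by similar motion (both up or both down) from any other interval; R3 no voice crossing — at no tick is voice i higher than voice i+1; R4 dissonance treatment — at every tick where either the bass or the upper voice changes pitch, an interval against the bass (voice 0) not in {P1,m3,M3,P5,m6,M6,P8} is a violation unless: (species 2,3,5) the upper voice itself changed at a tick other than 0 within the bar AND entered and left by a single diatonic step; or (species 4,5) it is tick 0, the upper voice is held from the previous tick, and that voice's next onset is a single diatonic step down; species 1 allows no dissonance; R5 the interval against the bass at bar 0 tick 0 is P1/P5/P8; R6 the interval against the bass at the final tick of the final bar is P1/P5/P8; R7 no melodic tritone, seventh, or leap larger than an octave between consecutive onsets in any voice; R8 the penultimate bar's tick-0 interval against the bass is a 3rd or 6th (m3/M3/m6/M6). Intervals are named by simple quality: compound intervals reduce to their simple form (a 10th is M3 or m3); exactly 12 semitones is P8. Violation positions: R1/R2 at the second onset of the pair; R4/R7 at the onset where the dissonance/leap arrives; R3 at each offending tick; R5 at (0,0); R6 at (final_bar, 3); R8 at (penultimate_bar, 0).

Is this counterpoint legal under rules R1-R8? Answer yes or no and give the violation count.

bar 0: v0=F3 v1=F4 (P8)
bar 1: v0=G3 v1=B3 (M3)
bar 2: v0=A3 v1=C4 (m3)
bar 3: v0=B3 v1=G4 (m6)
bar 4: v0=C4 v1=E4 (M3)
bar 5: v0=G3 v1=E4 (M6)
bar 6: v0=F3 v1=F4 (P8)

Yes (0 violations)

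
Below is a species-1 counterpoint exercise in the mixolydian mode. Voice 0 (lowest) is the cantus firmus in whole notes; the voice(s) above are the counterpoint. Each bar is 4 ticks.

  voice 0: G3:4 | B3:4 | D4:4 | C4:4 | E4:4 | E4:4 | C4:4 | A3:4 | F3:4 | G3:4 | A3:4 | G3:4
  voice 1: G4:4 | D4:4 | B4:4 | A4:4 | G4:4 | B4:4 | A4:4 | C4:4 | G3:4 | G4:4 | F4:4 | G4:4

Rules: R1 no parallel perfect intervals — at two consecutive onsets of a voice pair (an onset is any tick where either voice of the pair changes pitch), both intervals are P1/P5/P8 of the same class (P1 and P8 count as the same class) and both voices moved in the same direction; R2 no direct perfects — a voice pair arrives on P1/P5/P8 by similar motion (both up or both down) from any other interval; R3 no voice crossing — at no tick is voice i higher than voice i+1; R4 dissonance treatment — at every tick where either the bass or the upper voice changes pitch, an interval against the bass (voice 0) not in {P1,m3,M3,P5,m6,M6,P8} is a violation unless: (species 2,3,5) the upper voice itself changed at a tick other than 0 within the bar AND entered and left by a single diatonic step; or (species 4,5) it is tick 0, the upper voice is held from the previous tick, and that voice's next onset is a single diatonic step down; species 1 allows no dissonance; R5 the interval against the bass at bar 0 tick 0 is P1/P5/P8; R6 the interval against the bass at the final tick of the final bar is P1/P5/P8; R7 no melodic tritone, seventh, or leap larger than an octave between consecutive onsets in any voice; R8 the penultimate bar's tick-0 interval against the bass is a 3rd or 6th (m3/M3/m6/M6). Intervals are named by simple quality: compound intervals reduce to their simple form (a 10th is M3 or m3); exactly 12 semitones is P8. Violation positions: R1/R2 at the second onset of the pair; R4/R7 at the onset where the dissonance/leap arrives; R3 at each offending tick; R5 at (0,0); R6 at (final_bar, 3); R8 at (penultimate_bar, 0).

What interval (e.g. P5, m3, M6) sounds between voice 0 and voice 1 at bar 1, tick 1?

voice 0=B3 voice 1=D4 -> m3

m3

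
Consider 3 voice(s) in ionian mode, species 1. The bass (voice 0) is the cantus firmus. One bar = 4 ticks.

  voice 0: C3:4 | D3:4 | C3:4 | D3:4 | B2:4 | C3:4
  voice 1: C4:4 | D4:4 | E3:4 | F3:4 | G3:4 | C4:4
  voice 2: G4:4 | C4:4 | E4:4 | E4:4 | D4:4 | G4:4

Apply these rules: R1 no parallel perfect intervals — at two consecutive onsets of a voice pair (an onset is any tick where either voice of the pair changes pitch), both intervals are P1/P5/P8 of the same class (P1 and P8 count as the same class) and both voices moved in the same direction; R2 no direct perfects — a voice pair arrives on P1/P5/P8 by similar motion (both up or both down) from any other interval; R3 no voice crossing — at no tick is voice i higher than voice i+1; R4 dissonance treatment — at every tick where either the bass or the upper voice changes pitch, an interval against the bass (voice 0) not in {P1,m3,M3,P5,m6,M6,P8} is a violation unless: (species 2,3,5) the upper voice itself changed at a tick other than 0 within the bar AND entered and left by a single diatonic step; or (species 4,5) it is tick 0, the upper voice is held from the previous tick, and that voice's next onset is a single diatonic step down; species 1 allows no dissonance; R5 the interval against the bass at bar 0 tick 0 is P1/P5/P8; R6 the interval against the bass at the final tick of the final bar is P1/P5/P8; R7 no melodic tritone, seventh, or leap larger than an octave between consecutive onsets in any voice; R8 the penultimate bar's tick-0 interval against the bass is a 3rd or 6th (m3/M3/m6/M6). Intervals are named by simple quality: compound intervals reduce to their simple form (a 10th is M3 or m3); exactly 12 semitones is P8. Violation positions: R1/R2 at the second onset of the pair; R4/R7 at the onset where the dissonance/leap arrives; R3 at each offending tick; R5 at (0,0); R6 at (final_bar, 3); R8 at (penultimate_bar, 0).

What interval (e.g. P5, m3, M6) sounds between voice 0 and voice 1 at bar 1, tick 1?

P8

voice 0=D3 voice 1=D4 -> P8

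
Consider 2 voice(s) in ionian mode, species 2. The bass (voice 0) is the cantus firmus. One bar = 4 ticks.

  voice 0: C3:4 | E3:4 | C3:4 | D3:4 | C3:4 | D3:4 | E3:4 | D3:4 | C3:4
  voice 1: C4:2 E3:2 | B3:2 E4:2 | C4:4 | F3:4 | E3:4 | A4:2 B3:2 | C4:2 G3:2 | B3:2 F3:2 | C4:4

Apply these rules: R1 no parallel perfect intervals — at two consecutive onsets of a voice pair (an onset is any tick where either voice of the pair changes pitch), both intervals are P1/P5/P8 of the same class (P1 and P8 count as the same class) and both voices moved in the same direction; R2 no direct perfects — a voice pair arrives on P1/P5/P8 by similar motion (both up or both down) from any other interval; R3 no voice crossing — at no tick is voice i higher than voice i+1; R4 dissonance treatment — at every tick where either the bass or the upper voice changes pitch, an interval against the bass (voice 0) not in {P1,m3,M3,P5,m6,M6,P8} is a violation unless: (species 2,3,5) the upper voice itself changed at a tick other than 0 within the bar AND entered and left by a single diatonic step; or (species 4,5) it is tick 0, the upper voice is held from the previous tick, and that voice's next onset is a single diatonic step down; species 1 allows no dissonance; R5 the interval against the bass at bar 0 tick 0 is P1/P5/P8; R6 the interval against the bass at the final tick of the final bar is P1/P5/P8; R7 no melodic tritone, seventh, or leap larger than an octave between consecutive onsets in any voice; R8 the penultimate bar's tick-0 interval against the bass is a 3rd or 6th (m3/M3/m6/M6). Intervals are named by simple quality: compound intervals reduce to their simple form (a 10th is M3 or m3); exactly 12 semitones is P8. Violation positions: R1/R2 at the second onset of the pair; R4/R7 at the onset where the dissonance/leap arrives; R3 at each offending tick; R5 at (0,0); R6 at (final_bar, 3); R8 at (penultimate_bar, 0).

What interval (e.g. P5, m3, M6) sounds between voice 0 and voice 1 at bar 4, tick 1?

voice 0=C3 voice 1=E3 -> M3

M3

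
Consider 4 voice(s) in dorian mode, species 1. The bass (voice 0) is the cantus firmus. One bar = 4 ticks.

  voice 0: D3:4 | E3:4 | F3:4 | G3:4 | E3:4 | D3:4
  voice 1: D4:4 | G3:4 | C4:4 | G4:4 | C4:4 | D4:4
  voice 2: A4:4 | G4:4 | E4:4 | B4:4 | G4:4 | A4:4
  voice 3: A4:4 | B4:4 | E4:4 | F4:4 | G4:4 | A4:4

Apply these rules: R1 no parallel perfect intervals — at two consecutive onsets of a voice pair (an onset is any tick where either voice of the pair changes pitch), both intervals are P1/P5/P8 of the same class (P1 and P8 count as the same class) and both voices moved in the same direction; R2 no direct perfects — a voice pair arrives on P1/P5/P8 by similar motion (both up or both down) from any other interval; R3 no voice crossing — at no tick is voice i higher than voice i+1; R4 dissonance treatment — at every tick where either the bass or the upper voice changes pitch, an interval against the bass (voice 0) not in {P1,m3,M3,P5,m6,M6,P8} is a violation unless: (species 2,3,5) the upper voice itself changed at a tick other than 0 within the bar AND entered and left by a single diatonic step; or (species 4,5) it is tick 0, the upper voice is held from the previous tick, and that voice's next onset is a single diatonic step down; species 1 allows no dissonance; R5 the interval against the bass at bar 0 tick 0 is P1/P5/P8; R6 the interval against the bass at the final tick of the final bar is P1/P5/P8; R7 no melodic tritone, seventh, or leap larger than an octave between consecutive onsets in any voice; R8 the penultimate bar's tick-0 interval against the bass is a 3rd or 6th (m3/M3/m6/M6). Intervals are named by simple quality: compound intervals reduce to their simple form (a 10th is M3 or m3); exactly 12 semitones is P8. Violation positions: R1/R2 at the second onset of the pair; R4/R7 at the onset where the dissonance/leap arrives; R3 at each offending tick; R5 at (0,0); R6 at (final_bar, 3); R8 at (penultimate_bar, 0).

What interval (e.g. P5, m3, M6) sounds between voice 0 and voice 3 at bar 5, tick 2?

voice 0=D3 voice 3=A4 -> P5

P5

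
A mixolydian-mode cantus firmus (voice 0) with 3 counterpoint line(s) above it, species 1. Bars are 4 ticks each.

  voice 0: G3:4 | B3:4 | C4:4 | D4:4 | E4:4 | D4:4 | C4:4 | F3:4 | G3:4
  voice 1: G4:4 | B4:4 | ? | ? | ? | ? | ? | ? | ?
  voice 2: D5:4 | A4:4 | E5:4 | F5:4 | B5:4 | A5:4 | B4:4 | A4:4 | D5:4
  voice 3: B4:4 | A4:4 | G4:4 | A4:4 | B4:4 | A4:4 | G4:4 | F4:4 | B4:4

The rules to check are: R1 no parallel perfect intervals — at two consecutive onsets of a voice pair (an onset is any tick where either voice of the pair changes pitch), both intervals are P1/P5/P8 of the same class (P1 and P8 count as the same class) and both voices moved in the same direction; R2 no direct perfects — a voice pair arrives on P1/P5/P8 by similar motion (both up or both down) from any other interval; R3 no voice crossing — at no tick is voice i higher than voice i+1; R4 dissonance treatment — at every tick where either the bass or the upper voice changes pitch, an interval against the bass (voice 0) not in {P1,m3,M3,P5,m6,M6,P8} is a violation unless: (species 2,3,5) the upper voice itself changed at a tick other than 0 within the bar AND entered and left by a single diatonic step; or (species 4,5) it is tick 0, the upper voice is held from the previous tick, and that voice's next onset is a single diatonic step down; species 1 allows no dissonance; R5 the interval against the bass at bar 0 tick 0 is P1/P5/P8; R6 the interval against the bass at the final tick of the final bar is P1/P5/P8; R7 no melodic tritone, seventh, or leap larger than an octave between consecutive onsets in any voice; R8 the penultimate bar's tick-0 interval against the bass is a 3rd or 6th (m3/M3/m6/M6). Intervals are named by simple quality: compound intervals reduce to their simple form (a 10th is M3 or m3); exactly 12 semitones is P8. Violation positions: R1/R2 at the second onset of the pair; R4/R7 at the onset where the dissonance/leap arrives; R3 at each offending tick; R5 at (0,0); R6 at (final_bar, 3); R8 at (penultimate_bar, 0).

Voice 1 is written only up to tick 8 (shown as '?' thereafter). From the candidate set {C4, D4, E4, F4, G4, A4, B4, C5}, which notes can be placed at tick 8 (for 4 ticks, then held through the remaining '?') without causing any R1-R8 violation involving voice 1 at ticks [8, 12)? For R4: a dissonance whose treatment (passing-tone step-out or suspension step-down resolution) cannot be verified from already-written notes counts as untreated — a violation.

C4: violates R2,R7
D4: violates R4
E4: legal
F4: violates R4,R7
G4: violates R2
A4: legal
B4: violates R4
C5: violates R1

{A4, E4}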